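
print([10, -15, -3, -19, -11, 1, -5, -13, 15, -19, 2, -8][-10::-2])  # [-3, 10]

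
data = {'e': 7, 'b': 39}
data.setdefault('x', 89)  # 89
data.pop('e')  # 7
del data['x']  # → {'b': 39}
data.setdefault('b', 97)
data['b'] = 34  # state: {'b': 34}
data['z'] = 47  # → {'b': 34, 'z': 47}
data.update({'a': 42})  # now {'b': 34, 'z': 47, 'a': 42}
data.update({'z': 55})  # {'b': 34, 'z': 55, 'a': 42}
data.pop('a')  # 42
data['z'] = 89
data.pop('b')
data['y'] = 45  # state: {'z': 89, 'y': 45}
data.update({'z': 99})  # {'z': 99, 'y': 45}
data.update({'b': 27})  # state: {'z': 99, 'y': 45, 'b': 27}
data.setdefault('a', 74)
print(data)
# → {'z': 99, 'y': 45, 'b': 27, 'a': 74}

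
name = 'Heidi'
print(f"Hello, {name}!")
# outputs Hello, Heidi!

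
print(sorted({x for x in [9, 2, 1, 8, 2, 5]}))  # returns [1, 2, 5, 8, 9]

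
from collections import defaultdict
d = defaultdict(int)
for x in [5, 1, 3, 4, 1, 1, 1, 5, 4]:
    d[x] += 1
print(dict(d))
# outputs {5: 2, 1: 4, 3: 1, 4: 2}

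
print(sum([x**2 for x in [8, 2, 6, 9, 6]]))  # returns 221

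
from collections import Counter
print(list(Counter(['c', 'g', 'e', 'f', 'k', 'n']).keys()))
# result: ['c', 'g', 'e', 'f', 'k', 'n']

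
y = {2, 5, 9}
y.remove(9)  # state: {2, 5}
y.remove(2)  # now {5}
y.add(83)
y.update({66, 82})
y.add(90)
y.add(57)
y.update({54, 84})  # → {5, 54, 57, 66, 82, 83, 84, 90}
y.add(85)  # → {5, 54, 57, 66, 82, 83, 84, 85, 90}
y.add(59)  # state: {5, 54, 57, 59, 66, 82, 83, 84, 85, 90}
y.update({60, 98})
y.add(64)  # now {5, 54, 57, 59, 60, 64, 66, 82, 83, 84, 85, 90, 98}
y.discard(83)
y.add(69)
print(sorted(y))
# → [5, 54, 57, 59, 60, 64, 66, 69, 82, 84, 85, 90, 98]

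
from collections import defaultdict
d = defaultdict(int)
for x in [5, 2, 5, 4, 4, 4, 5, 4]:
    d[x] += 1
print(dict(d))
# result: {5: 3, 2: 1, 4: 4}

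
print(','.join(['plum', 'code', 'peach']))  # plum,code,peach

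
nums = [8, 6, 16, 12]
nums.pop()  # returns 12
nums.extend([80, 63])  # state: [8, 6, 16, 80, 63]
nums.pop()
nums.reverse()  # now [80, 16, 6, 8]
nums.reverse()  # [8, 6, 16, 80]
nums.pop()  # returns 80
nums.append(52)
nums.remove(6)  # [8, 16, 52]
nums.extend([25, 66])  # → [8, 16, 52, 25, 66]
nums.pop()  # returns 66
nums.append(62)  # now [8, 16, 52, 25, 62]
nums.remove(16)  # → [8, 52, 25, 62]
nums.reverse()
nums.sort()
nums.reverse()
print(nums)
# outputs [62, 52, 25, 8]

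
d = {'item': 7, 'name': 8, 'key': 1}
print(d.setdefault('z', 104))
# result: 104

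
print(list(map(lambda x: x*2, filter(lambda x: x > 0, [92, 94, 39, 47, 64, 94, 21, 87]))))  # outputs [184, 188, 78, 94, 128, 188, 42, 174]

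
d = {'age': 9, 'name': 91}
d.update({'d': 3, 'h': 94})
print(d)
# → {'age': 9, 'name': 91, 'd': 3, 'h': 94}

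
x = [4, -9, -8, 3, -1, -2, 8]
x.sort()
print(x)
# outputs [-9, -8, -2, -1, 3, 4, 8]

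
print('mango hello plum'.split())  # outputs ['mango', 'hello', 'plum']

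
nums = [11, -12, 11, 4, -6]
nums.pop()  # -6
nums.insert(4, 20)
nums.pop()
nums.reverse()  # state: [4, 11, -12, 11]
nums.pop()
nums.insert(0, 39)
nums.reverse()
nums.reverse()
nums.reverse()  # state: [-12, 11, 4, 39]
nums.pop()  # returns 39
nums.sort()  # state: [-12, 4, 11]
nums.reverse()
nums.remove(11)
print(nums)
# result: [4, -12]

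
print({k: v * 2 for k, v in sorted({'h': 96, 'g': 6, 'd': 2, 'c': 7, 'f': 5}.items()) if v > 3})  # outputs {'c': 14, 'f': 10, 'g': 12, 'h': 192}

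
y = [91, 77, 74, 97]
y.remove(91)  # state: [77, 74, 97]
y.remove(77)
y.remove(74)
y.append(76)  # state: [97, 76]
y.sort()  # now [76, 97]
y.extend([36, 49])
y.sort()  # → [36, 49, 76, 97]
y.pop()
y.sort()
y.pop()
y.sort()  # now [36, 49]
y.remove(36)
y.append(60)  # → [49, 60]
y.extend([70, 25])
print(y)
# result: [49, 60, 70, 25]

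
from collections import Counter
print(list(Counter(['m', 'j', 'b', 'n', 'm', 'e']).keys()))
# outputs ['m', 'j', 'b', 'n', 'e']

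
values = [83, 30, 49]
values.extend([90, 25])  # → [83, 30, 49, 90, 25]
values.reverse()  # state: [25, 90, 49, 30, 83]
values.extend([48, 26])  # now [25, 90, 49, 30, 83, 48, 26]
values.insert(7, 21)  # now [25, 90, 49, 30, 83, 48, 26, 21]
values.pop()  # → 21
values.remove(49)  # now [25, 90, 30, 83, 48, 26]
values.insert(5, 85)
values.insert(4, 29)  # [25, 90, 30, 83, 29, 48, 85, 26]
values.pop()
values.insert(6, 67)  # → [25, 90, 30, 83, 29, 48, 67, 85]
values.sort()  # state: [25, 29, 30, 48, 67, 83, 85, 90]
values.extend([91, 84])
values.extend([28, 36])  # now [25, 29, 30, 48, 67, 83, 85, 90, 91, 84, 28, 36]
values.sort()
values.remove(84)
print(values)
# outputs [25, 28, 29, 30, 36, 48, 67, 83, 85, 90, 91]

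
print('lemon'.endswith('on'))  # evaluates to True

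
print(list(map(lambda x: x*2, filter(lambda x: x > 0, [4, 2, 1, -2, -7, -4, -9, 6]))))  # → [8, 4, 2, 12]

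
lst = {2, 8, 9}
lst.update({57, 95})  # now {2, 8, 9, 57, 95}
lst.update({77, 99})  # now {2, 8, 9, 57, 77, 95, 99}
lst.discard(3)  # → {2, 8, 9, 57, 77, 95, 99}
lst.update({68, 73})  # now {2, 8, 9, 57, 68, 73, 77, 95, 99}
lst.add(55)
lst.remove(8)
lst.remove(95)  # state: {2, 9, 55, 57, 68, 73, 77, 99}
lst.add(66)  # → {2, 9, 55, 57, 66, 68, 73, 77, 99}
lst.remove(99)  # {2, 9, 55, 57, 66, 68, 73, 77}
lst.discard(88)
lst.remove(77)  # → {2, 9, 55, 57, 66, 68, 73}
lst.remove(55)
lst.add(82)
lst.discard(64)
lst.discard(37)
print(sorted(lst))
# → [2, 9, 57, 66, 68, 73, 82]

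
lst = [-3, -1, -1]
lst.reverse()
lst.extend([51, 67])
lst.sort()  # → [-3, -1, -1, 51, 67]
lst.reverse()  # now [67, 51, -1, -1, -3]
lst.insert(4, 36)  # [67, 51, -1, -1, 36, -3]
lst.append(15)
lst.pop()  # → 15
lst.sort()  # [-3, -1, -1, 36, 51, 67]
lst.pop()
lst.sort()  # [-3, -1, -1, 36, 51]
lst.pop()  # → 51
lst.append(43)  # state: [-3, -1, -1, 36, 43]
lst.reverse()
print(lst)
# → [43, 36, -1, -1, -3]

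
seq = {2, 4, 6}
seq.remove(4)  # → {2, 6}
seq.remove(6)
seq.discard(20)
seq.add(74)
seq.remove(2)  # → {74}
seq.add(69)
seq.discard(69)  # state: {74}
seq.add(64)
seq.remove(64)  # {74}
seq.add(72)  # {72, 74}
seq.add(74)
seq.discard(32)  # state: {72, 74}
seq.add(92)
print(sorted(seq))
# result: [72, 74, 92]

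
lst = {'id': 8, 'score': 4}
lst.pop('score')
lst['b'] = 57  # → {'id': 8, 'b': 57}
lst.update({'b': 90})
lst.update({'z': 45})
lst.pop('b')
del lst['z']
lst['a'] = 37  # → {'id': 8, 'a': 37}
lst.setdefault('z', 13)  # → 13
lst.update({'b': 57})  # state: {'id': 8, 'a': 37, 'z': 13, 'b': 57}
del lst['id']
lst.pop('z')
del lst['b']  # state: {'a': 37}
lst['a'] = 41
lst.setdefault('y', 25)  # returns 25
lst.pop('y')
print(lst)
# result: {'a': 41}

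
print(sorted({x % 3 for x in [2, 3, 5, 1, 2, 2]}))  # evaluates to [0, 1, 2]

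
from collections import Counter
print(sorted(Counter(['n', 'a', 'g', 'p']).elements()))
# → ['a', 'g', 'n', 'p']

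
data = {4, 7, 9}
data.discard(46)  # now {4, 7, 9}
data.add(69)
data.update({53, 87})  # {4, 7, 9, 53, 69, 87}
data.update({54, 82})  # {4, 7, 9, 53, 54, 69, 82, 87}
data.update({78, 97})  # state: {4, 7, 9, 53, 54, 69, 78, 82, 87, 97}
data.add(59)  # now {4, 7, 9, 53, 54, 59, 69, 78, 82, 87, 97}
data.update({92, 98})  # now {4, 7, 9, 53, 54, 59, 69, 78, 82, 87, 92, 97, 98}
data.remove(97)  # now {4, 7, 9, 53, 54, 59, 69, 78, 82, 87, 92, 98}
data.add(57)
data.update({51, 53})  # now {4, 7, 9, 51, 53, 54, 57, 59, 69, 78, 82, 87, 92, 98}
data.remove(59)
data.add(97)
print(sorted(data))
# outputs [4, 7, 9, 51, 53, 54, 57, 69, 78, 82, 87, 92, 97, 98]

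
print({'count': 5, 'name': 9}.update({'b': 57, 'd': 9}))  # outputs None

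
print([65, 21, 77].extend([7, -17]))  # None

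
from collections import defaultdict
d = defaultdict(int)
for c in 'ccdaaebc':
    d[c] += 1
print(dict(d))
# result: {'c': 3, 'd': 1, 'a': 2, 'e': 1, 'b': 1}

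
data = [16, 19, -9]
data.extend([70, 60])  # [16, 19, -9, 70, 60]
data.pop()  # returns 60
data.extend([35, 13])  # [16, 19, -9, 70, 35, 13]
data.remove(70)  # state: [16, 19, -9, 35, 13]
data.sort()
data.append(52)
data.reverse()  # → [52, 35, 19, 16, 13, -9]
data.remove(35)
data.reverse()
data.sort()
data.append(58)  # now [-9, 13, 16, 19, 52, 58]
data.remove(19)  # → [-9, 13, 16, 52, 58]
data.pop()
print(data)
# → [-9, 13, 16, 52]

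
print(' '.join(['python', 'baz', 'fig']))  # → python baz fig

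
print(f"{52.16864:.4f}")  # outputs 52.1686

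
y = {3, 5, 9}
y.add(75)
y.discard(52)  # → {3, 5, 9, 75}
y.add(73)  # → {3, 5, 9, 73, 75}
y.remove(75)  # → {3, 5, 9, 73}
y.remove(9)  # {3, 5, 73}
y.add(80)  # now {3, 5, 73, 80}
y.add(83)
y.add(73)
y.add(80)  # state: {3, 5, 73, 80, 83}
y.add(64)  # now {3, 5, 64, 73, 80, 83}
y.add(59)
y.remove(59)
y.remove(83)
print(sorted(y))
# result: [3, 5, 64, 73, 80]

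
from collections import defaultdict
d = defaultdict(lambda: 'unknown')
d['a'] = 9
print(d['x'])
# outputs unknown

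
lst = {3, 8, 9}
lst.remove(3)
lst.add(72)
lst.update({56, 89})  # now {8, 9, 56, 72, 89}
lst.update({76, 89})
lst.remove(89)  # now {8, 9, 56, 72, 76}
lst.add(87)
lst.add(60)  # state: {8, 9, 56, 60, 72, 76, 87}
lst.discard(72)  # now {8, 9, 56, 60, 76, 87}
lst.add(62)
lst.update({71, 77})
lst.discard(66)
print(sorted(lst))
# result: [8, 9, 56, 60, 62, 71, 76, 77, 87]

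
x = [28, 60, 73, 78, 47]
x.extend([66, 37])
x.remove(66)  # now [28, 60, 73, 78, 47, 37]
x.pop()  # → 37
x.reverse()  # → [47, 78, 73, 60, 28]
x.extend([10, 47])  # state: [47, 78, 73, 60, 28, 10, 47]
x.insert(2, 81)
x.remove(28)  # [47, 78, 81, 73, 60, 10, 47]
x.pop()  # 47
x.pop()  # 10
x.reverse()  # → [60, 73, 81, 78, 47]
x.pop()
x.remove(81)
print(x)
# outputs [60, 73, 78]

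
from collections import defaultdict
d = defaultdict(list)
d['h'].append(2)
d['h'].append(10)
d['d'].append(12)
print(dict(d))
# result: {'h': [2, 10], 'd': [12]}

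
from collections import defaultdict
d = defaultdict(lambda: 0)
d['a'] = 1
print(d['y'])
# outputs 0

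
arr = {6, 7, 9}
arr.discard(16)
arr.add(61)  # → {6, 7, 9, 61}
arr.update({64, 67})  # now {6, 7, 9, 61, 64, 67}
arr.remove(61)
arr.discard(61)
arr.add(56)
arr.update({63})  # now {6, 7, 9, 56, 63, 64, 67}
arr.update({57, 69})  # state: {6, 7, 9, 56, 57, 63, 64, 67, 69}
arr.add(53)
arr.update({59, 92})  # {6, 7, 9, 53, 56, 57, 59, 63, 64, 67, 69, 92}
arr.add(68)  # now {6, 7, 9, 53, 56, 57, 59, 63, 64, 67, 68, 69, 92}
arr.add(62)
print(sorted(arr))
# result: [6, 7, 9, 53, 56, 57, 59, 62, 63, 64, 67, 68, 69, 92]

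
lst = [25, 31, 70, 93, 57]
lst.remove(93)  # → [25, 31, 70, 57]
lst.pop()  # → 57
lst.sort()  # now [25, 31, 70]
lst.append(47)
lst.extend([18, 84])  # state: [25, 31, 70, 47, 18, 84]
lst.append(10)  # [25, 31, 70, 47, 18, 84, 10]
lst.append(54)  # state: [25, 31, 70, 47, 18, 84, 10, 54]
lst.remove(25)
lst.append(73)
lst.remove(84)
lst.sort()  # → [10, 18, 31, 47, 54, 70, 73]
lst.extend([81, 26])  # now [10, 18, 31, 47, 54, 70, 73, 81, 26]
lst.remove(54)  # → [10, 18, 31, 47, 70, 73, 81, 26]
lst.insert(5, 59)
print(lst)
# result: [10, 18, 31, 47, 70, 59, 73, 81, 26]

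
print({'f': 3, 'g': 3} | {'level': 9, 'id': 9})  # {'f': 3, 'g': 3, 'level': 9, 'id': 9}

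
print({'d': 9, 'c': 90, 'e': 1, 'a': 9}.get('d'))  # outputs 9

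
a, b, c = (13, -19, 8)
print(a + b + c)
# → 2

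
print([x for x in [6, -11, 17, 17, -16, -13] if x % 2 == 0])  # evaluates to [6, -16]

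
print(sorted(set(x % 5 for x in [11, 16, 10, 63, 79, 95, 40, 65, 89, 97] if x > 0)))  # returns [0, 1, 2, 3, 4]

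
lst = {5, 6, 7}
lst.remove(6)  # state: {5, 7}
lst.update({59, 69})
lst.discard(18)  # {5, 7, 59, 69}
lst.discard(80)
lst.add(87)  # {5, 7, 59, 69, 87}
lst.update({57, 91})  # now {5, 7, 57, 59, 69, 87, 91}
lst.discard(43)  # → {5, 7, 57, 59, 69, 87, 91}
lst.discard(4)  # {5, 7, 57, 59, 69, 87, 91}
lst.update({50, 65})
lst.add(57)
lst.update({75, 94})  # {5, 7, 50, 57, 59, 65, 69, 75, 87, 91, 94}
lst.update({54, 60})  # {5, 7, 50, 54, 57, 59, 60, 65, 69, 75, 87, 91, 94}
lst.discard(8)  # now {5, 7, 50, 54, 57, 59, 60, 65, 69, 75, 87, 91, 94}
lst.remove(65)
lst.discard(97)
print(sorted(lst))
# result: [5, 7, 50, 54, 57, 59, 60, 69, 75, 87, 91, 94]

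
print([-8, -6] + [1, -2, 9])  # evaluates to [-8, -6, 1, -2, 9]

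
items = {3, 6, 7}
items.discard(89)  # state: {3, 6, 7}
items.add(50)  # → {3, 6, 7, 50}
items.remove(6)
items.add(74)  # {3, 7, 50, 74}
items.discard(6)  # {3, 7, 50, 74}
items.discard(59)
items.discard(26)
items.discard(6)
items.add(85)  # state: {3, 7, 50, 74, 85}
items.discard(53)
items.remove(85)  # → {3, 7, 50, 74}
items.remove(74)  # {3, 7, 50}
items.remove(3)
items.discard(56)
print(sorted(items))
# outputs [7, 50]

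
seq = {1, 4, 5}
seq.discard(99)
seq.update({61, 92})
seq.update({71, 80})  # {1, 4, 5, 61, 71, 80, 92}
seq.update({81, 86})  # {1, 4, 5, 61, 71, 80, 81, 86, 92}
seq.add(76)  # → {1, 4, 5, 61, 71, 76, 80, 81, 86, 92}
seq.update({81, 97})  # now {1, 4, 5, 61, 71, 76, 80, 81, 86, 92, 97}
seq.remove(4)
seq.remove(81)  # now {1, 5, 61, 71, 76, 80, 86, 92, 97}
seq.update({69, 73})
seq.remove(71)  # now {1, 5, 61, 69, 73, 76, 80, 86, 92, 97}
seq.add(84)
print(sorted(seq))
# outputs [1, 5, 61, 69, 73, 76, 80, 84, 86, 92, 97]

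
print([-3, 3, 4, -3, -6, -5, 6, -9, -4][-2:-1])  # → [-9]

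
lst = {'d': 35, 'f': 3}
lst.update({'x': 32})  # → {'d': 35, 'f': 3, 'x': 32}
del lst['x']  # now {'d': 35, 'f': 3}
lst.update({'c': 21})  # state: {'d': 35, 'f': 3, 'c': 21}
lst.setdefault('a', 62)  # 62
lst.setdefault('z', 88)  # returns 88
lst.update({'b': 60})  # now {'d': 35, 'f': 3, 'c': 21, 'a': 62, 'z': 88, 'b': 60}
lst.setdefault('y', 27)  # 27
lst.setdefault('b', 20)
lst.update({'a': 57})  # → {'d': 35, 'f': 3, 'c': 21, 'a': 57, 'z': 88, 'b': 60, 'y': 27}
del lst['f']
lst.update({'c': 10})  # {'d': 35, 'c': 10, 'a': 57, 'z': 88, 'b': 60, 'y': 27}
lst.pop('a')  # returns 57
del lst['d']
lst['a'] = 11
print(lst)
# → {'c': 10, 'z': 88, 'b': 60, 'y': 27, 'a': 11}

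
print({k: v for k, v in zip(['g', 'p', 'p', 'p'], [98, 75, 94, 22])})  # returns {'g': 98, 'p': 22}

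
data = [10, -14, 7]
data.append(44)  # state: [10, -14, 7, 44]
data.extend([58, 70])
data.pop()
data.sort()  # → [-14, 7, 10, 44, 58]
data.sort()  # [-14, 7, 10, 44, 58]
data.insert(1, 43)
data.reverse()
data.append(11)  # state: [58, 44, 10, 7, 43, -14, 11]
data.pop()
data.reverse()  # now [-14, 43, 7, 10, 44, 58]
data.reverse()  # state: [58, 44, 10, 7, 43, -14]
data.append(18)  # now [58, 44, 10, 7, 43, -14, 18]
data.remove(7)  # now [58, 44, 10, 43, -14, 18]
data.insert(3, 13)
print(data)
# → [58, 44, 10, 13, 43, -14, 18]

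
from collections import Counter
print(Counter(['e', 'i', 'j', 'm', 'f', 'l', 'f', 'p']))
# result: Counter({'f': 2, 'e': 1, 'i': 1, 'j': 1, 'm': 1, 'l': 1, 'p': 1})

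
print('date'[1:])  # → ate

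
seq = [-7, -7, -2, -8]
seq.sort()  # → [-8, -7, -7, -2]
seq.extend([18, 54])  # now [-8, -7, -7, -2, 18, 54]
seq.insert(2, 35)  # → [-8, -7, 35, -7, -2, 18, 54]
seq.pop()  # 54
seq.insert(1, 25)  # [-8, 25, -7, 35, -7, -2, 18]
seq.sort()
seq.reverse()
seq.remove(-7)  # [35, 25, 18, -2, -7, -8]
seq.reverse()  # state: [-8, -7, -2, 18, 25, 35]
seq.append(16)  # [-8, -7, -2, 18, 25, 35, 16]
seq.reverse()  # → [16, 35, 25, 18, -2, -7, -8]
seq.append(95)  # [16, 35, 25, 18, -2, -7, -8, 95]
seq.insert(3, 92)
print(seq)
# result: [16, 35, 25, 92, 18, -2, -7, -8, 95]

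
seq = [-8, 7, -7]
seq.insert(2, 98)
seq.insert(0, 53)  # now [53, -8, 7, 98, -7]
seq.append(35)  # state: [53, -8, 7, 98, -7, 35]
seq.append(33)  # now [53, -8, 7, 98, -7, 35, 33]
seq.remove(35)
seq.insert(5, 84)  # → [53, -8, 7, 98, -7, 84, 33]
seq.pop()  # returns 33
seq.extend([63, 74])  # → [53, -8, 7, 98, -7, 84, 63, 74]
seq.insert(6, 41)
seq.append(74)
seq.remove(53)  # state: [-8, 7, 98, -7, 84, 41, 63, 74, 74]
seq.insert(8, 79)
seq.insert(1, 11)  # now [-8, 11, 7, 98, -7, 84, 41, 63, 74, 79, 74]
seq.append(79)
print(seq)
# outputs [-8, 11, 7, 98, -7, 84, 41, 63, 74, 79, 74, 79]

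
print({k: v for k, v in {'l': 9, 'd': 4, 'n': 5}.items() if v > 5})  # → {'l': 9}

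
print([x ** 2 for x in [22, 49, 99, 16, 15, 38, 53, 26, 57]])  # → [484, 2401, 9801, 256, 225, 1444, 2809, 676, 3249]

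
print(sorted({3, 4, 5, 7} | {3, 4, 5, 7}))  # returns [3, 4, 5, 7]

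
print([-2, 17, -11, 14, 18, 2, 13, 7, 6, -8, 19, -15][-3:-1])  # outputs [-8, 19]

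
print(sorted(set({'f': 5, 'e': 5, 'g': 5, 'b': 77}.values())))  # [5, 77]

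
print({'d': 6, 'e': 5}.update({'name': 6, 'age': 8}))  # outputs None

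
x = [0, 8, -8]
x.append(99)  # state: [0, 8, -8, 99]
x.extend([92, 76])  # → [0, 8, -8, 99, 92, 76]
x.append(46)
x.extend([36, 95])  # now [0, 8, -8, 99, 92, 76, 46, 36, 95]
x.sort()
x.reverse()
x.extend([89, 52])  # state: [99, 95, 92, 76, 46, 36, 8, 0, -8, 89, 52]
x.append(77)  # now [99, 95, 92, 76, 46, 36, 8, 0, -8, 89, 52, 77]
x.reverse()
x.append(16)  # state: [77, 52, 89, -8, 0, 8, 36, 46, 76, 92, 95, 99, 16]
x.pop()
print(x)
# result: [77, 52, 89, -8, 0, 8, 36, 46, 76, 92, 95, 99]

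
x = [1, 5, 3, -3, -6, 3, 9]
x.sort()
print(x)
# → [-6, -3, 1, 3, 3, 5, 9]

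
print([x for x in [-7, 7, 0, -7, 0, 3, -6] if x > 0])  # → [7, 3]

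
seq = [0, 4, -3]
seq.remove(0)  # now [4, -3]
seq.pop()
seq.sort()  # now [4]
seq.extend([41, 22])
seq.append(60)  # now [4, 41, 22, 60]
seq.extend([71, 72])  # [4, 41, 22, 60, 71, 72]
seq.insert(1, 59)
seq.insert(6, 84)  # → [4, 59, 41, 22, 60, 71, 84, 72]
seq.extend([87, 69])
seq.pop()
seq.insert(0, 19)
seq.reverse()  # [87, 72, 84, 71, 60, 22, 41, 59, 4, 19]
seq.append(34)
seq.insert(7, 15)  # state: [87, 72, 84, 71, 60, 22, 41, 15, 59, 4, 19, 34]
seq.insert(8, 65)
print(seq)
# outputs [87, 72, 84, 71, 60, 22, 41, 15, 65, 59, 4, 19, 34]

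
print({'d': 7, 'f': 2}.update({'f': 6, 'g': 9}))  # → None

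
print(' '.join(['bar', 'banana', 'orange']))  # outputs bar banana orange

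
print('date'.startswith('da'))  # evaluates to True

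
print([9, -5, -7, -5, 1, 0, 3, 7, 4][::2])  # [9, -7, 1, 3, 4]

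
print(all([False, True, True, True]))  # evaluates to False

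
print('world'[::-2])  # drw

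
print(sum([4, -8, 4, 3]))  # 3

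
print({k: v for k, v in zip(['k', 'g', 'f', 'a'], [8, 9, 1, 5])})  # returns {'k': 8, 'g': 9, 'f': 1, 'a': 5}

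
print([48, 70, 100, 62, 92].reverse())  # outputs None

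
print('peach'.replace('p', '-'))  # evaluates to -each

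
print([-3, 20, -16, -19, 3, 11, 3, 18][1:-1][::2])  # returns [20, -19, 11]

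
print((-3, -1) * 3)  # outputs (-3, -1, -3, -1, -3, -1)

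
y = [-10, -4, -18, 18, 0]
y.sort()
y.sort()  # [-18, -10, -4, 0, 18]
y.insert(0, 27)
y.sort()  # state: [-18, -10, -4, 0, 18, 27]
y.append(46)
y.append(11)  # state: [-18, -10, -4, 0, 18, 27, 46, 11]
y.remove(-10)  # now [-18, -4, 0, 18, 27, 46, 11]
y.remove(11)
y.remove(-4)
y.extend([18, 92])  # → [-18, 0, 18, 27, 46, 18, 92]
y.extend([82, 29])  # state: [-18, 0, 18, 27, 46, 18, 92, 82, 29]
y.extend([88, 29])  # [-18, 0, 18, 27, 46, 18, 92, 82, 29, 88, 29]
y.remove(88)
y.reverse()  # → [29, 29, 82, 92, 18, 46, 27, 18, 0, -18]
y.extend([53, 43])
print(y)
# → [29, 29, 82, 92, 18, 46, 27, 18, 0, -18, 53, 43]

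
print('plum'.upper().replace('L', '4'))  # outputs P4UM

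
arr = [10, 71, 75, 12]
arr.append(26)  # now [10, 71, 75, 12, 26]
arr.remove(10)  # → [71, 75, 12, 26]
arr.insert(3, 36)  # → [71, 75, 12, 36, 26]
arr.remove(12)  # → [71, 75, 36, 26]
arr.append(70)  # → [71, 75, 36, 26, 70]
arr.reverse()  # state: [70, 26, 36, 75, 71]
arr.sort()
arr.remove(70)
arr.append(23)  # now [26, 36, 71, 75, 23]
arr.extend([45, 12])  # [26, 36, 71, 75, 23, 45, 12]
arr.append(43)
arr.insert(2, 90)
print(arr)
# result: [26, 36, 90, 71, 75, 23, 45, 12, 43]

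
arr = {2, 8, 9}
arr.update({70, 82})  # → {2, 8, 9, 70, 82}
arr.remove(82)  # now {2, 8, 9, 70}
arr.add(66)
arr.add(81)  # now {2, 8, 9, 66, 70, 81}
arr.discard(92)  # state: {2, 8, 9, 66, 70, 81}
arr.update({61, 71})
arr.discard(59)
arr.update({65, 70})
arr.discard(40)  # {2, 8, 9, 61, 65, 66, 70, 71, 81}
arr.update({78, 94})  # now {2, 8, 9, 61, 65, 66, 70, 71, 78, 81, 94}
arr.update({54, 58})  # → {2, 8, 9, 54, 58, 61, 65, 66, 70, 71, 78, 81, 94}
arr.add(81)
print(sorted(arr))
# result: [2, 8, 9, 54, 58, 61, 65, 66, 70, 71, 78, 81, 94]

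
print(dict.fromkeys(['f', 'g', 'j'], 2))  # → {'f': 2, 'g': 2, 'j': 2}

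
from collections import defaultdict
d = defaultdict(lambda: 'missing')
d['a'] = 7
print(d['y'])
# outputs missing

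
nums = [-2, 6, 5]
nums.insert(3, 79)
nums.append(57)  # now [-2, 6, 5, 79, 57]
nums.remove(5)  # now [-2, 6, 79, 57]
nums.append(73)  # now [-2, 6, 79, 57, 73]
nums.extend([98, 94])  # [-2, 6, 79, 57, 73, 98, 94]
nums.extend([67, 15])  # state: [-2, 6, 79, 57, 73, 98, 94, 67, 15]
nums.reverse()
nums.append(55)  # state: [15, 67, 94, 98, 73, 57, 79, 6, -2, 55]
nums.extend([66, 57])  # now [15, 67, 94, 98, 73, 57, 79, 6, -2, 55, 66, 57]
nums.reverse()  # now [57, 66, 55, -2, 6, 79, 57, 73, 98, 94, 67, 15]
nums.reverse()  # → [15, 67, 94, 98, 73, 57, 79, 6, -2, 55, 66, 57]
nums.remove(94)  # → [15, 67, 98, 73, 57, 79, 6, -2, 55, 66, 57]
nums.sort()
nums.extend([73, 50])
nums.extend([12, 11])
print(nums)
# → [-2, 6, 15, 55, 57, 57, 66, 67, 73, 79, 98, 73, 50, 12, 11]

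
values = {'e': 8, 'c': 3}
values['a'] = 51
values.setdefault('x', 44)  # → 44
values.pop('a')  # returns 51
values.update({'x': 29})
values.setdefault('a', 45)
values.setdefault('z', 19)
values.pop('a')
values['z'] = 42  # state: {'e': 8, 'c': 3, 'x': 29, 'z': 42}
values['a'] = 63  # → {'e': 8, 'c': 3, 'x': 29, 'z': 42, 'a': 63}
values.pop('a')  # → 63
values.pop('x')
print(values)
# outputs {'e': 8, 'c': 3, 'z': 42}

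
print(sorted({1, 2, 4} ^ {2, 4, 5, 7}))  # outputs [1, 5, 7]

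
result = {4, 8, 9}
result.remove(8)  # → {4, 9}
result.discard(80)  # {4, 9}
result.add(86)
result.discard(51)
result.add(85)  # {4, 9, 85, 86}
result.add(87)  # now {4, 9, 85, 86, 87}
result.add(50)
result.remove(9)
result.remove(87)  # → {4, 50, 85, 86}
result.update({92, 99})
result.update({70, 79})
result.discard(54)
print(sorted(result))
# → [4, 50, 70, 79, 85, 86, 92, 99]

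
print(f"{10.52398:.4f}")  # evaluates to 10.5240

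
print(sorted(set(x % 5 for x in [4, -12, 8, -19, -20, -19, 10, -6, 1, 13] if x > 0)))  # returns [0, 1, 3, 4]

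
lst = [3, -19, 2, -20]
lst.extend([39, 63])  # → [3, -19, 2, -20, 39, 63]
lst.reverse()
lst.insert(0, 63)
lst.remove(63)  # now [63, 39, -20, 2, -19, 3]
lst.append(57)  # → [63, 39, -20, 2, -19, 3, 57]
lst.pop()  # 57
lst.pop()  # 3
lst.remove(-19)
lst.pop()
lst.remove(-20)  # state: [63, 39]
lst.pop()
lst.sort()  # [63]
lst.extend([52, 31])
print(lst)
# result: [63, 52, 31]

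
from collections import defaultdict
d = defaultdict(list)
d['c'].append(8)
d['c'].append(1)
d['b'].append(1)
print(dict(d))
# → {'c': [8, 1], 'b': [1]}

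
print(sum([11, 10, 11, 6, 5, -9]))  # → 34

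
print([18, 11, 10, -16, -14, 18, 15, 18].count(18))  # 3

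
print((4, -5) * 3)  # (4, -5, 4, -5, 4, -5)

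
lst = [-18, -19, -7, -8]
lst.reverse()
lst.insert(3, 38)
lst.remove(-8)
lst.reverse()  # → [-18, 38, -19, -7]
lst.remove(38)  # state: [-18, -19, -7]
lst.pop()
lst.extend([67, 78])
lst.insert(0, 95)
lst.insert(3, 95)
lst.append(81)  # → [95, -18, -19, 95, 67, 78, 81]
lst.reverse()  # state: [81, 78, 67, 95, -19, -18, 95]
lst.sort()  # [-19, -18, 67, 78, 81, 95, 95]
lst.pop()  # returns 95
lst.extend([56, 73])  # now [-19, -18, 67, 78, 81, 95, 56, 73]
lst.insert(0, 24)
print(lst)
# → [24, -19, -18, 67, 78, 81, 95, 56, 73]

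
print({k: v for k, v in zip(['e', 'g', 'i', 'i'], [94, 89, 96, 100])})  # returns {'e': 94, 'g': 89, 'i': 100}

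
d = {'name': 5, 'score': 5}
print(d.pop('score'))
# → 5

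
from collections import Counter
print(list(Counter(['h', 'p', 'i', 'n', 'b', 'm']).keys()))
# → ['h', 'p', 'i', 'n', 'b', 'm']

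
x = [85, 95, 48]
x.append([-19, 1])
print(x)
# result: [85, 95, 48, [-19, 1]]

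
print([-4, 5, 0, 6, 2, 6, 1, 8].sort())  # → None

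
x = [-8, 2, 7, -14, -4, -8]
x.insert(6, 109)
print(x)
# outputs [-8, 2, 7, -14, -4, -8, 109]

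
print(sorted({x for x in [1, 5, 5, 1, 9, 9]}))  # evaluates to [1, 5, 9]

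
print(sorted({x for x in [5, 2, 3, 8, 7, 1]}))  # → [1, 2, 3, 5, 7, 8]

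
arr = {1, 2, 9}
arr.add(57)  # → {1, 2, 9, 57}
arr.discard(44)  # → {1, 2, 9, 57}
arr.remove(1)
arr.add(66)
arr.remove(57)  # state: {2, 9, 66}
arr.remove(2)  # {9, 66}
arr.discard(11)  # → {9, 66}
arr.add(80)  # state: {9, 66, 80}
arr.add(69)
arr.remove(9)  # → {66, 69, 80}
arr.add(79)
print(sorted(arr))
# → [66, 69, 79, 80]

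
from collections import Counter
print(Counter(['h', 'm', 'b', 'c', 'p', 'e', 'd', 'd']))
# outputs Counter({'d': 2, 'h': 1, 'm': 1, 'b': 1, 'c': 1, 'p': 1, 'e': 1})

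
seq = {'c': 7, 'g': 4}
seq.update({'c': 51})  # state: {'c': 51, 'g': 4}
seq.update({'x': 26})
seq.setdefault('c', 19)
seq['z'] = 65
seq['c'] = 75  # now {'c': 75, 'g': 4, 'x': 26, 'z': 65}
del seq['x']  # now {'c': 75, 'g': 4, 'z': 65}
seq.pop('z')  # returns 65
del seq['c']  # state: {'g': 4}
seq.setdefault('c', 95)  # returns 95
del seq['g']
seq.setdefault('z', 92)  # 92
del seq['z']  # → {'c': 95}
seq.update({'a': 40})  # {'c': 95, 'a': 40}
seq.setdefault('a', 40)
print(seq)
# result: {'c': 95, 'a': 40}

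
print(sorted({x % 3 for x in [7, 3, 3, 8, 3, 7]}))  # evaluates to [0, 1, 2]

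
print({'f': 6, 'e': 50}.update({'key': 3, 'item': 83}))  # None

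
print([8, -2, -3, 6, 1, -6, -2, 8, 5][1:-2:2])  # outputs [-2, 6, -6]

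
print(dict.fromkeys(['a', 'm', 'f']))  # {'a': None, 'm': None, 'f': None}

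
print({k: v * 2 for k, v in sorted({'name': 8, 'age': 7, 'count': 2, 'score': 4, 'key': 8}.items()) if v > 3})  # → {'age': 14, 'key': 16, 'name': 16, 'score': 8}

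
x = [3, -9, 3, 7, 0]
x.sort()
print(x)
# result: [-9, 0, 3, 3, 7]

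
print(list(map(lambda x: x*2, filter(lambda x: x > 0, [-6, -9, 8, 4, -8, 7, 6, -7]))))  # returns [16, 8, 14, 12]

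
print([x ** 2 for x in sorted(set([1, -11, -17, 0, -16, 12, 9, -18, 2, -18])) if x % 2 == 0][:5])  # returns [324, 256, 0, 4, 144]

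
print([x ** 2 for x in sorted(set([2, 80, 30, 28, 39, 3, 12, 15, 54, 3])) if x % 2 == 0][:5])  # [4, 144, 784, 900, 2916]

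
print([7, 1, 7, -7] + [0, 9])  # [7, 1, 7, -7, 0, 9]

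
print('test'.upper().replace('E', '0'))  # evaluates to T0ST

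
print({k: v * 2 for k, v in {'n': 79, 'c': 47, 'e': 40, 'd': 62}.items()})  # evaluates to {'n': 158, 'c': 94, 'e': 80, 'd': 124}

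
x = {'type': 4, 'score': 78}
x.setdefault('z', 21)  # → 21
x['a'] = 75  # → {'type': 4, 'score': 78, 'z': 21, 'a': 75}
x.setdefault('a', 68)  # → 75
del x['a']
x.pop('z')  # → 21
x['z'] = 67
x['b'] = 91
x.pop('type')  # 4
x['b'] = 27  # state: {'score': 78, 'z': 67, 'b': 27}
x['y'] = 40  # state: {'score': 78, 'z': 67, 'b': 27, 'y': 40}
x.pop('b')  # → 27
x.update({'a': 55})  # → {'score': 78, 'z': 67, 'y': 40, 'a': 55}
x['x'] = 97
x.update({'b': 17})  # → {'score': 78, 'z': 67, 'y': 40, 'a': 55, 'x': 97, 'b': 17}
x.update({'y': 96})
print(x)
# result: {'score': 78, 'z': 67, 'y': 96, 'a': 55, 'x': 97, 'b': 17}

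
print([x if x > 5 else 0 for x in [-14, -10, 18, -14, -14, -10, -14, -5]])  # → [0, 0, 18, 0, 0, 0, 0, 0]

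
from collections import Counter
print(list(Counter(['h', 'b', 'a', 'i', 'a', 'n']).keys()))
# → ['h', 'b', 'a', 'i', 'n']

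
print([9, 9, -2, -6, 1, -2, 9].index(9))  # 0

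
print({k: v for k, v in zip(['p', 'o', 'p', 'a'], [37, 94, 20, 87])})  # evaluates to {'p': 20, 'o': 94, 'a': 87}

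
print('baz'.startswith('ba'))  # True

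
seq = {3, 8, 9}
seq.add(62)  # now {3, 8, 9, 62}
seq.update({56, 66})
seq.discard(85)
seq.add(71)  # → {3, 8, 9, 56, 62, 66, 71}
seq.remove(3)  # {8, 9, 56, 62, 66, 71}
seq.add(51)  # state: {8, 9, 51, 56, 62, 66, 71}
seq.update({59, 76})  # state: {8, 9, 51, 56, 59, 62, 66, 71, 76}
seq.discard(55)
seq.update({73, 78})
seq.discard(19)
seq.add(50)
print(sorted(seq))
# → [8, 9, 50, 51, 56, 59, 62, 66, 71, 73, 76, 78]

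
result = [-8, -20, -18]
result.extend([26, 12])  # [-8, -20, -18, 26, 12]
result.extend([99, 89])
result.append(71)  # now [-8, -20, -18, 26, 12, 99, 89, 71]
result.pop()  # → 71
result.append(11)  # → [-8, -20, -18, 26, 12, 99, 89, 11]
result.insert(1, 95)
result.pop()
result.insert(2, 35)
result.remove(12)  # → [-8, 95, 35, -20, -18, 26, 99, 89]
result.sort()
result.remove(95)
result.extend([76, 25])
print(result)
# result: [-20, -18, -8, 26, 35, 89, 99, 76, 25]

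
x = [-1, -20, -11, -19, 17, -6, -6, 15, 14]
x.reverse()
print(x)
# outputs [14, 15, -6, -6, 17, -19, -11, -20, -1]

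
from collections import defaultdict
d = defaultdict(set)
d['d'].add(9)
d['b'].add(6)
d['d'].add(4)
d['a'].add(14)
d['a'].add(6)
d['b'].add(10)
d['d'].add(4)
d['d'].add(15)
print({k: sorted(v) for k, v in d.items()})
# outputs {'d': [4, 9, 15], 'b': [6, 10], 'a': [6, 14]}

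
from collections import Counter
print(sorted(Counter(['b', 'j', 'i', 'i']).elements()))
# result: ['b', 'i', 'i', 'j']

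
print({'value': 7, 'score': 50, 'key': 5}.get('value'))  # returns 7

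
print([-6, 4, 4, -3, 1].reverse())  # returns None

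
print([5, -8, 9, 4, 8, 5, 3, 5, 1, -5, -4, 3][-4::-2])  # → [1, 3, 8, 9, 5]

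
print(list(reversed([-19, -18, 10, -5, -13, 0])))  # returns [0, -13, -5, 10, -18, -19]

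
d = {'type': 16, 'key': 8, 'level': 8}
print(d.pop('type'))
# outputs 16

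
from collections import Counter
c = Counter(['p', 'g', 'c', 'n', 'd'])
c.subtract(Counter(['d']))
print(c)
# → Counter({'p': 1, 'g': 1, 'c': 1, 'n': 1, 'd': 0})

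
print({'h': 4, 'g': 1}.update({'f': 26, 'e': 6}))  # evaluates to None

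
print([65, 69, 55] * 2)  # [65, 69, 55, 65, 69, 55]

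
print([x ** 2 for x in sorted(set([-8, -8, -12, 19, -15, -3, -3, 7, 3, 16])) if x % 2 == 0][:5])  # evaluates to [144, 64, 256]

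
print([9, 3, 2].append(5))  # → None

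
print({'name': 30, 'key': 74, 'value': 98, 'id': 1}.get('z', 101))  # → 101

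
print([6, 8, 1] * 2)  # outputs [6, 8, 1, 6, 8, 1]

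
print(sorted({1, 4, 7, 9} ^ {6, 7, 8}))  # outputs [1, 4, 6, 8, 9]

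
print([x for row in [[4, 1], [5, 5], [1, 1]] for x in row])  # [4, 1, 5, 5, 1, 1]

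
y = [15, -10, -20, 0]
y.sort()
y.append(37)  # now [-20, -10, 0, 15, 37]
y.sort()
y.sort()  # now [-20, -10, 0, 15, 37]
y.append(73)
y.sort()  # [-20, -10, 0, 15, 37, 73]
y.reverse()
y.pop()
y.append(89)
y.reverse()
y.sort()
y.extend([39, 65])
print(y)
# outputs [-10, 0, 15, 37, 73, 89, 39, 65]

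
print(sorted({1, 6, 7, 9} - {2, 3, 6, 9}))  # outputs [1, 7]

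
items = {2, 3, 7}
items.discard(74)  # {2, 3, 7}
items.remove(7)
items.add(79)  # {2, 3, 79}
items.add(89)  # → {2, 3, 79, 89}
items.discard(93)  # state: {2, 3, 79, 89}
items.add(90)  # {2, 3, 79, 89, 90}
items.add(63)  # {2, 3, 63, 79, 89, 90}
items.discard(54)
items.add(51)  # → {2, 3, 51, 63, 79, 89, 90}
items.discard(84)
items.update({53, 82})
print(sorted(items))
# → [2, 3, 51, 53, 63, 79, 82, 89, 90]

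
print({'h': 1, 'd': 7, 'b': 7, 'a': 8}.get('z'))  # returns None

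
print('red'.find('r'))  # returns 0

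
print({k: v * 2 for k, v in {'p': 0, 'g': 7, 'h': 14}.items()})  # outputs {'p': 0, 'g': 14, 'h': 28}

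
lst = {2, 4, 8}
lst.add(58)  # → {2, 4, 8, 58}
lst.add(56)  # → {2, 4, 8, 56, 58}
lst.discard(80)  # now {2, 4, 8, 56, 58}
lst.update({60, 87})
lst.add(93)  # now {2, 4, 8, 56, 58, 60, 87, 93}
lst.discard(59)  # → {2, 4, 8, 56, 58, 60, 87, 93}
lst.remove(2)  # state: {4, 8, 56, 58, 60, 87, 93}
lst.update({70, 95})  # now {4, 8, 56, 58, 60, 70, 87, 93, 95}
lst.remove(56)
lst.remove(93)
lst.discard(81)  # {4, 8, 58, 60, 70, 87, 95}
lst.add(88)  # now {4, 8, 58, 60, 70, 87, 88, 95}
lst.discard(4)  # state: {8, 58, 60, 70, 87, 88, 95}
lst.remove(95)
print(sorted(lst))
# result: [8, 58, 60, 70, 87, 88]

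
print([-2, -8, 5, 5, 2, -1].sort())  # None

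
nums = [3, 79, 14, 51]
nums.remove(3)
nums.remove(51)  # [79, 14]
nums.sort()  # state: [14, 79]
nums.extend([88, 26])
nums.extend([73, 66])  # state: [14, 79, 88, 26, 73, 66]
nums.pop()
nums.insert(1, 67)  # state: [14, 67, 79, 88, 26, 73]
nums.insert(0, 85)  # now [85, 14, 67, 79, 88, 26, 73]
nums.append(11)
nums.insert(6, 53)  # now [85, 14, 67, 79, 88, 26, 53, 73, 11]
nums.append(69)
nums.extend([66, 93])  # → [85, 14, 67, 79, 88, 26, 53, 73, 11, 69, 66, 93]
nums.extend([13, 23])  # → [85, 14, 67, 79, 88, 26, 53, 73, 11, 69, 66, 93, 13, 23]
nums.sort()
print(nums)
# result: [11, 13, 14, 23, 26, 53, 66, 67, 69, 73, 79, 85, 88, 93]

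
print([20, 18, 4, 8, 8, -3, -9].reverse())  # None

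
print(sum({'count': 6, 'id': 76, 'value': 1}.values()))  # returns 83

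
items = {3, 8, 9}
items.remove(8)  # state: {3, 9}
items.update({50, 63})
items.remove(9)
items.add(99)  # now {3, 50, 63, 99}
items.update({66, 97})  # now {3, 50, 63, 66, 97, 99}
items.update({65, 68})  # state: {3, 50, 63, 65, 66, 68, 97, 99}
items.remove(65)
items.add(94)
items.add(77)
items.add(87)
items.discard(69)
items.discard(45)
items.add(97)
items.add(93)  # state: {3, 50, 63, 66, 68, 77, 87, 93, 94, 97, 99}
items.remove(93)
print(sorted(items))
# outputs [3, 50, 63, 66, 68, 77, 87, 94, 97, 99]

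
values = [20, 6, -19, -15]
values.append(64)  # [20, 6, -19, -15, 64]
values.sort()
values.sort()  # [-19, -15, 6, 20, 64]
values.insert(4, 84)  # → [-19, -15, 6, 20, 84, 64]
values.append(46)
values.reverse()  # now [46, 64, 84, 20, 6, -15, -19]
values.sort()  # [-19, -15, 6, 20, 46, 64, 84]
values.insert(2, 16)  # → [-19, -15, 16, 6, 20, 46, 64, 84]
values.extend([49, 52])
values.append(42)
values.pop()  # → 42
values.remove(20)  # [-19, -15, 16, 6, 46, 64, 84, 49, 52]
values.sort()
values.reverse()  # [84, 64, 52, 49, 46, 16, 6, -15, -19]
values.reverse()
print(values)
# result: [-19, -15, 6, 16, 46, 49, 52, 64, 84]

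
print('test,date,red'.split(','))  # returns ['test', 'date', 'red']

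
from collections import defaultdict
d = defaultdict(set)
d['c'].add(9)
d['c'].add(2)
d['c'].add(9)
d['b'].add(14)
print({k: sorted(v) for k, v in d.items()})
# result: {'c': [2, 9], 'b': [14]}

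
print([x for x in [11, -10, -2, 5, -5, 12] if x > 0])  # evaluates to [11, 5, 12]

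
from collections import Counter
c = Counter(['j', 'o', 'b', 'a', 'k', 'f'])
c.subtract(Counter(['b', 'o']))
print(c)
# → Counter({'j': 1, 'a': 1, 'k': 1, 'f': 1, 'o': 0, 'b': 0})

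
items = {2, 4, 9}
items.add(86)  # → {2, 4, 9, 86}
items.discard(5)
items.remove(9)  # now {2, 4, 86}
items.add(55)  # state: {2, 4, 55, 86}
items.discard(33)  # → {2, 4, 55, 86}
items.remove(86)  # {2, 4, 55}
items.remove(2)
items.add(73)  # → {4, 55, 73}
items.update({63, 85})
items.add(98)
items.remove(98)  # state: {4, 55, 63, 73, 85}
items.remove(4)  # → {55, 63, 73, 85}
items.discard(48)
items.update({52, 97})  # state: {52, 55, 63, 73, 85, 97}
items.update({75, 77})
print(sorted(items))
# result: [52, 55, 63, 73, 75, 77, 85, 97]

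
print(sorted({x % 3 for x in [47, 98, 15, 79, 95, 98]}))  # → [0, 1, 2]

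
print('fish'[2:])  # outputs sh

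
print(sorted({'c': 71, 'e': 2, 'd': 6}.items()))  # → [('c', 71), ('d', 6), ('e', 2)]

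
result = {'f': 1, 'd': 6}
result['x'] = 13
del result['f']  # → {'d': 6, 'x': 13}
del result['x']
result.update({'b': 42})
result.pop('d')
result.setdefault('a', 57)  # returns 57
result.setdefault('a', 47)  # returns 57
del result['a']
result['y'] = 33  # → {'b': 42, 'y': 33}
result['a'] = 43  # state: {'b': 42, 'y': 33, 'a': 43}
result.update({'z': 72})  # {'b': 42, 'y': 33, 'a': 43, 'z': 72}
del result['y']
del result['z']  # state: {'b': 42, 'a': 43}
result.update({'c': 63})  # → {'b': 42, 'a': 43, 'c': 63}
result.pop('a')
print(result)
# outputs {'b': 42, 'c': 63}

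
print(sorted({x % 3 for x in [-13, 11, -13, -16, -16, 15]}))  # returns [0, 2]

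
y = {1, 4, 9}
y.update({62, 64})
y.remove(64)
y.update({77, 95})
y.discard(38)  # {1, 4, 9, 62, 77, 95}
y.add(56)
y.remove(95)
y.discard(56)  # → {1, 4, 9, 62, 77}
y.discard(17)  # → {1, 4, 9, 62, 77}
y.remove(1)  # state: {4, 9, 62, 77}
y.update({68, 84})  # {4, 9, 62, 68, 77, 84}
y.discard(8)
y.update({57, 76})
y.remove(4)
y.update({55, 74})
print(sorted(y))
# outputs [9, 55, 57, 62, 68, 74, 76, 77, 84]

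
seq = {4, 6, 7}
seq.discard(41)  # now {4, 6, 7}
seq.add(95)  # {4, 6, 7, 95}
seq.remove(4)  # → {6, 7, 95}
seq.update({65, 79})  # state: {6, 7, 65, 79, 95}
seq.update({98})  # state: {6, 7, 65, 79, 95, 98}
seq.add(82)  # {6, 7, 65, 79, 82, 95, 98}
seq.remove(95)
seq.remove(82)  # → {6, 7, 65, 79, 98}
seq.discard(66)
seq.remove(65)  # {6, 7, 79, 98}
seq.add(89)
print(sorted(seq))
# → [6, 7, 79, 89, 98]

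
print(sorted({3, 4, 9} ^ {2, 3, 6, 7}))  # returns [2, 4, 6, 7, 9]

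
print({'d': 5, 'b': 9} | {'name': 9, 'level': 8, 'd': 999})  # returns {'d': 999, 'b': 9, 'name': 9, 'level': 8}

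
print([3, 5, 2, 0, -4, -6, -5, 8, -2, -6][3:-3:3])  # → [0, -5]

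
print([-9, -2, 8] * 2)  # [-9, -2, 8, -9, -2, 8]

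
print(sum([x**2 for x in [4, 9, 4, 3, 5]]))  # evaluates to 147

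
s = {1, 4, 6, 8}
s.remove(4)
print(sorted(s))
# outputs [1, 6, 8]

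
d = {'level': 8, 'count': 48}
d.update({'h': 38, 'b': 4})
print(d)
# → {'level': 8, 'count': 48, 'h': 38, 'b': 4}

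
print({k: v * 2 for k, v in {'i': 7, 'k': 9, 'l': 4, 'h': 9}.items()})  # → {'i': 14, 'k': 18, 'l': 8, 'h': 18}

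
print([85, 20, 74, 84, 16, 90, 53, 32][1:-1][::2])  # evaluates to [20, 84, 90]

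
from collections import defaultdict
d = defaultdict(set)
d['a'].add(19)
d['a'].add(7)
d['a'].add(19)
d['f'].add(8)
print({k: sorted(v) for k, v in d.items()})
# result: {'a': [7, 19], 'f': [8]}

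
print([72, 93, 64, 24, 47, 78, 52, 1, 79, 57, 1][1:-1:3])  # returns [93, 47, 1]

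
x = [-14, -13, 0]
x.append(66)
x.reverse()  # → [66, 0, -13, -14]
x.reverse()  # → [-14, -13, 0, 66]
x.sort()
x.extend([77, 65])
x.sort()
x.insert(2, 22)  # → [-14, -13, 22, 0, 65, 66, 77]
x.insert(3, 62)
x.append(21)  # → [-14, -13, 22, 62, 0, 65, 66, 77, 21]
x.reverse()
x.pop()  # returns -14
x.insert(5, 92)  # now [21, 77, 66, 65, 0, 92, 62, 22, -13]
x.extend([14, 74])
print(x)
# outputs [21, 77, 66, 65, 0, 92, 62, 22, -13, 14, 74]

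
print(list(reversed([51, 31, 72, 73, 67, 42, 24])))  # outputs [24, 42, 67, 73, 72, 31, 51]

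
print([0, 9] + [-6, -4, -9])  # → [0, 9, -6, -4, -9]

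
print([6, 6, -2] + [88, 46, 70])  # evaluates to [6, 6, -2, 88, 46, 70]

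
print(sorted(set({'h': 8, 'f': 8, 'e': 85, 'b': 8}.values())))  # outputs [8, 85]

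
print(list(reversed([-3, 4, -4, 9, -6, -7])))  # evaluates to [-7, -6, 9, -4, 4, -3]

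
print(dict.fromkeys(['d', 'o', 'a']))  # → {'d': None, 'o': None, 'a': None}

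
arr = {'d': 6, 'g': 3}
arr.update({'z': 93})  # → {'d': 6, 'g': 3, 'z': 93}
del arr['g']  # {'d': 6, 'z': 93}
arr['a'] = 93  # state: {'d': 6, 'z': 93, 'a': 93}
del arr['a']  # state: {'d': 6, 'z': 93}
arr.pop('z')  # 93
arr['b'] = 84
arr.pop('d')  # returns 6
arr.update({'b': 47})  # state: {'b': 47}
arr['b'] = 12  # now {'b': 12}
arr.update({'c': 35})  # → {'b': 12, 'c': 35}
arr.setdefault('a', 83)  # 83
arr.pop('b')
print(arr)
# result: {'c': 35, 'a': 83}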